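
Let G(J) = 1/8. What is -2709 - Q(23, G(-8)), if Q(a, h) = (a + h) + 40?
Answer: -22177/8 ≈ -2772.1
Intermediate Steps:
G(J) = 1/8
Q(a, h) = 40 + a + h
-2709 - Q(23, G(-8)) = -2709 - (40 + 23 + 1/8) = -2709 - 1*505/8 = -2709 - 505/8 = -22177/8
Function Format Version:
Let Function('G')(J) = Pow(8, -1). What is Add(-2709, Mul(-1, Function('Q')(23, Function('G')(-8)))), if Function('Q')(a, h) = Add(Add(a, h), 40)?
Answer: Rational(-22177, 8) ≈ -2772.1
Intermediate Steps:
Function('G')(J) = Rational(1, 8)
Function('Q')(a, h) = Add(40, a, h)
Add(-2709, Mul(-1, Function('Q')(23, Function('G')(-8)))) = Add(-2709, Mul(-1, Add(40, 23, Rational(1, 8)))) = Add(-2709, Mul(-1, Rational(505, 8))) = Add(-2709, Rational(-505, 8)) = Rational(-22177, 8)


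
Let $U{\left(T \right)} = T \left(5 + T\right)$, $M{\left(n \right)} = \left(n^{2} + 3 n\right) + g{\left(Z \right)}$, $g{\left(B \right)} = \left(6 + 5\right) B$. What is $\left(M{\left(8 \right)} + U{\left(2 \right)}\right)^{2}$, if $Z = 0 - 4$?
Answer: $3364$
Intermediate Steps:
$Z = -4$ ($Z = 0 - 4 = -4$)
$g{\left(B \right)} = 11 B$
$M{\left(n \right)} = -44 + n^{2} + 3 n$ ($M{\left(n \right)} = \left(n^{2} + 3 n\right) + 11 \left(-4\right) = \left(n^{2} + 3 n\right) - 44 = -44 + n^{2} + 3 n$)
$\left(M{\left(8 \right)} + U{\left(2 \right)}\right)^{2} = \left(\left(-44 + 8^{2} + 3 \cdot 8\right) + 2 \left(5 + 2\right)\right)^{2} = \left(\left(-44 + 64 + 24\right) + 2 \cdot 7\right)^{2} = \left(44 + 14\right)^{2} = 58^{2} = 3364$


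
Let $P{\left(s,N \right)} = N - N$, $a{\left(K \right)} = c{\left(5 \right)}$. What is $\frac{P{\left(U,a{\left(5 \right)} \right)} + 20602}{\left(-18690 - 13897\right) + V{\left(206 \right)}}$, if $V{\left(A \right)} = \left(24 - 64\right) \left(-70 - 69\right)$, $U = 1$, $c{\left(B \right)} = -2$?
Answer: $- \frac{20602}{27027} \approx -0.76227$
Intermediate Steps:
$a{\left(K \right)} = -2$
$V{\left(A \right)} = 5560$ ($V{\left(A \right)} = \left(-40\right) \left(-139\right) = 5560$)
$P{\left(s,N \right)} = 0$
$\frac{P{\left(U,a{\left(5 \right)} \right)} + 20602}{\left(-18690 - 13897\right) + V{\left(206 \right)}} = \frac{0 + 20602}{\left(-18690 - 13897\right) + 5560} = \frac{20602}{\left(-18690 - 13897\right) + 5560} = \frac{20602}{-32587 + 5560} = \frac{20602}{-27027} = 20602 \left(- \frac{1}{27027}\right) = - \frac{20602}{27027}$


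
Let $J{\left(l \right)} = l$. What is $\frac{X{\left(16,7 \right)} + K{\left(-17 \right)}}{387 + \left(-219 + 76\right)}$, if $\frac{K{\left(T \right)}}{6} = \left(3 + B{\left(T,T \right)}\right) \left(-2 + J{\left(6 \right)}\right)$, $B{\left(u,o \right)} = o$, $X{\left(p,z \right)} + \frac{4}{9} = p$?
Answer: $- \frac{721}{549} \approx -1.3133$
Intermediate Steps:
$X{\left(p,z \right)} = - \frac{4}{9} + p$
$K{\left(T \right)} = 72 + 24 T$ ($K{\left(T \right)} = 6 \left(3 + T\right) \left(-2 + 6\right) = 6 \left(3 + T\right) 4 = 6 \left(12 + 4 T\right) = 72 + 24 T$)
$\frac{X{\left(16,7 \right)} + K{\left(-17 \right)}}{387 + \left(-219 + 76\right)} = \frac{\left(- \frac{4}{9} + 16\right) + \left(72 + 24 \left(-17\right)\right)}{387 + \left(-219 + 76\right)} = \frac{\frac{140}{9} + \left(72 - 408\right)}{387 - 143} = \frac{\frac{140}{9} - 336}{244} = \left(- \frac{2884}{9}\right) \frac{1}{244} = - \frac{721}{549}$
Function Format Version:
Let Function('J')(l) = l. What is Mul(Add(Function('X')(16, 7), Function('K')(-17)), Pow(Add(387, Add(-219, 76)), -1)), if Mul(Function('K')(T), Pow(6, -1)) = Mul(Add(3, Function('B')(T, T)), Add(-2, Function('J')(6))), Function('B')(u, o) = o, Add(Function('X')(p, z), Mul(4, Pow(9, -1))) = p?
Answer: Rational(-721, 549) ≈ -1.3133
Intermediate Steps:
Function('X')(p, z) = Add(Rational(-4, 9), p)
Function('K')(T) = Add(72, Mul(24, T)) (Function('K')(T) = Mul(6, Mul(Add(3, T), Add(-2, 6))) = Mul(6, Mul(Add(3, T), 4)) = Mul(6, Add(12, Mul(4, T))) = Add(72, Mul(24, T)))
Mul(Add(Function('X')(16, 7), Function('K')(-17)), Pow(Add(387, Add(-219, 76)), -1)) = Mul(Add(Add(Rational(-4, 9), 16), Add(72, Mul(24, -17))), Pow(Add(387, Add(-219, 76)), -1)) = Mul(Add(Rational(140, 9), Add(72, -408)), Pow(Add(387, -143), -1)) = Mul(Add(Rational(140, 9), -336), Pow(244, -1)) = Mul(Rational(-2884, 9), Rational(1, 244)) = Rational(-721, 549)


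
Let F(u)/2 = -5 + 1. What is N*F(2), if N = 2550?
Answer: -20400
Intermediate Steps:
F(u) = -8 (F(u) = 2*(-5 + 1) = 2*(-4) = -8)
N*F(2) = 2550*(-8) = -20400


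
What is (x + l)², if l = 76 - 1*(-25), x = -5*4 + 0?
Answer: 6561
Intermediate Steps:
x = -20 (x = -20 + 0 = -20)
l = 101 (l = 76 + 25 = 101)
(x + l)² = (-20 + 101)² = 81² = 6561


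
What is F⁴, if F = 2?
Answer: 16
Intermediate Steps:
F⁴ = 2⁴ = 16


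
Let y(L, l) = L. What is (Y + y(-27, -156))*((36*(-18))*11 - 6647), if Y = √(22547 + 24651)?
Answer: 371925 - 13775*√47198 ≈ -2.6207e+6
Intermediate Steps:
Y = √47198 ≈ 217.25
(Y + y(-27, -156))*((36*(-18))*11 - 6647) = (√47198 - 27)*((36*(-18))*11 - 6647) = (-27 + √47198)*(-648*11 - 6647) = (-27 + √47198)*(-7128 - 6647) = (-27 + √47198)*(-13775) = 371925 - 13775*√47198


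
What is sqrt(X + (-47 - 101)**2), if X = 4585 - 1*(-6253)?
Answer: 3*sqrt(3638) ≈ 180.95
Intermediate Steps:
X = 10838 (X = 4585 + 6253 = 10838)
sqrt(X + (-47 - 101)**2) = sqrt(10838 + (-47 - 101)**2) = sqrt(10838 + (-148)**2) = sqrt(10838 + 21904) = sqrt(32742) = 3*sqrt(3638)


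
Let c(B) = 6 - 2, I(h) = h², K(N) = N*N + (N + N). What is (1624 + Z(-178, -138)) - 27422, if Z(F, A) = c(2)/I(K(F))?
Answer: -6329820395007/245360896 ≈ -25798.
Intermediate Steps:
K(N) = N² + 2*N
c(B) = 4
Z(F, A) = 4/(F²*(2 + F)²) (Z(F, A) = 4/((F*(2 + F))²) = 4/((F²*(2 + F)²)) = 4*(1/(F²*(2 + F)²)) = 4/(F²*(2 + F)²))
(1624 + Z(-178, -138)) - 27422 = (1624 + 4/((-178)²*(2 - 178)²)) - 27422 = (1624 + 4*(1/31684)/(-176)²) - 27422 = (1624 + 4*(1/31684)*(1/30976)) - 27422 = (1624 + 1/245360896) - 27422 = 398466095105/245360896 - 27422 = -6329820395007/245360896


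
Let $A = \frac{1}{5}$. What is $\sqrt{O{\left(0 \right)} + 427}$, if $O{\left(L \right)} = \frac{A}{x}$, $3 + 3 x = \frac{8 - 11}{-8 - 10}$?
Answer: $\frac{\sqrt{3083545}}{85} \approx 20.659$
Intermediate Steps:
$x = - \frac{17}{18}$ ($x = -1 + \frac{\left(8 - 11\right) \frac{1}{-8 - 10}}{3} = -1 + \frac{\left(-3\right) \frac{1}{-18}}{3} = -1 + \frac{\left(-3\right) \left(- \frac{1}{18}\right)}{3} = -1 + \frac{1}{3} \cdot \frac{1}{6} = -1 + \frac{1}{18} = - \frac{17}{18} \approx -0.94444$)
$A = \frac{1}{5} \approx 0.2$
$O{\left(L \right)} = - \frac{18}{85}$ ($O{\left(L \right)} = \frac{1}{5 \left(- \frac{17}{18}\right)} = \frac{1}{5} \left(- \frac{18}{17}\right) = - \frac{18}{85}$)
$\sqrt{O{\left(0 \right)} + 427} = \sqrt{- \frac{18}{85} + 427} = \sqrt{\frac{36277}{85}} = \frac{\sqrt{3083545}}{85}$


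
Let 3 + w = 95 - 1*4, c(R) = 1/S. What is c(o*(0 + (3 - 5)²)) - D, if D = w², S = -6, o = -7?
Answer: -46465/6 ≈ -7744.2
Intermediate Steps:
c(R) = -⅙ (c(R) = 1/(-6) = -⅙)
w = 88 (w = -3 + (95 - 1*4) = -3 + (95 - 4) = -3 + 91 = 88)
D = 7744 (D = 88² = 7744)
c(o*(0 + (3 - 5)²)) - D = -⅙ - 1*7744 = -⅙ - 7744 = -46465/6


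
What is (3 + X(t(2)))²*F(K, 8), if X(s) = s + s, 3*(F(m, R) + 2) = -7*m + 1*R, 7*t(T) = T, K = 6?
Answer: -25000/147 ≈ -170.07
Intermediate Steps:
t(T) = T/7
F(m, R) = -2 - 7*m/3 + R/3 (F(m, R) = -2 + (-7*m + 1*R)/3 = -2 + (-7*m + R)/3 = -2 + (R - 7*m)/3 = -2 + (-7*m/3 + R/3) = -2 - 7*m/3 + R/3)
X(s) = 2*s
(3 + X(t(2)))²*F(K, 8) = (3 + 2*((⅐)*2))²*(-2 - 7/3*6 + (⅓)*8) = (3 + 2*(2/7))²*(-2 - 14 + 8/3) = (3 + 4/7)²*(-40/3) = (25/7)²*(-40/3) = (625/49)*(-40/3) = -25000/147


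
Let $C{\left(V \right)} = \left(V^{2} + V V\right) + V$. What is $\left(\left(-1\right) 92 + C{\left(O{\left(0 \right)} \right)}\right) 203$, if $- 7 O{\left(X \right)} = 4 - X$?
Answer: $- \frac{130616}{7} \approx -18659.0$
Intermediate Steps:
$O{\left(X \right)} = - \frac{4}{7} + \frac{X}{7}$ ($O{\left(X \right)} = - \frac{4 - X}{7} = - \frac{4}{7} + \frac{X}{7}$)
$C{\left(V \right)} = V + 2 V^{2}$ ($C{\left(V \right)} = \left(V^{2} + V^{2}\right) + V = 2 V^{2} + V = V + 2 V^{2}$)
$\left(\left(-1\right) 92 + C{\left(O{\left(0 \right)} \right)}\right) 203 = \left(\left(-1\right) 92 + \left(- \frac{4}{7} + \frac{1}{7} \cdot 0\right) \left(1 + 2 \left(- \frac{4}{7} + \frac{1}{7} \cdot 0\right)\right)\right) 203 = \left(-92 + \left(- \frac{4}{7} + 0\right) \left(1 + 2 \left(- \frac{4}{7} + 0\right)\right)\right) 203 = \left(-92 - \frac{4 \left(1 + 2 \left(- \frac{4}{7}\right)\right)}{7}\right) 203 = \left(-92 - \frac{4 \left(1 - \frac{8}{7}\right)}{7}\right) 203 = \left(-92 - - \frac{4}{49}\right) 203 = \left(-92 + \frac{4}{49}\right) 203 = \left(- \frac{4504}{49}\right) 203 = - \frac{130616}{7}$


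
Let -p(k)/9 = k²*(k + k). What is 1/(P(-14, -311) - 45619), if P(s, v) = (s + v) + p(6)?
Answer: -1/49832 ≈ -2.0067e-5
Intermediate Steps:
p(k) = -18*k³ (p(k) = -9*k²*(k + k) = -9*k²*2*k = -18*k³)
P(s, v) = -3888 + s + v (P(s, v) = (s + v) - 18*6³ = (s + v) - 18*216 = (s + v) - 3888 = -3888 + s + v)
1/(P(-14, -311) - 45619) = 1/((-3888 - 14 - 311) - 45619) = 1/(-4213 - 45619) = 1/(-49832) = -1/49832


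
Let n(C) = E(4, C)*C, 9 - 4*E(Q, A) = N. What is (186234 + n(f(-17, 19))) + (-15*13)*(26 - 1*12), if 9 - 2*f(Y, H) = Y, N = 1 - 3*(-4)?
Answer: 183491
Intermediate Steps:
N = 13 (N = 1 + 12 = 13)
E(Q, A) = -1 (E(Q, A) = 9/4 - ¼*13 = 9/4 - 13/4 = -1)
f(Y, H) = 9/2 - Y/2
n(C) = -C
(186234 + n(f(-17, 19))) + (-15*13)*(26 - 1*12) = (186234 - (9/2 - ½*(-17))) + (-15*13)*(26 - 1*12) = (186234 - (9/2 + 17/2)) - 195*(26 - 12) = (186234 - 1*13) - 195*14 = (186234 - 13) - 2730 = 186221 - 2730 = 183491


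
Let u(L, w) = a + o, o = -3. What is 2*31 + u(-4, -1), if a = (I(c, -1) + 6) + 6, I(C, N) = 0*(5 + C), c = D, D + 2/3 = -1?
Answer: 71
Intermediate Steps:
D = -5/3 (D = -2/3 - 1 = -5/3 ≈ -1.6667)
c = -5/3 ≈ -1.6667
I(C, N) = 0
a = 12 (a = (0 + 6) + 6 = 6 + 6 = 12)
u(L, w) = 9 (u(L, w) = 12 - 3 = 9)
2*31 + u(-4, -1) = 2*31 + 9 = 62 + 9 = 71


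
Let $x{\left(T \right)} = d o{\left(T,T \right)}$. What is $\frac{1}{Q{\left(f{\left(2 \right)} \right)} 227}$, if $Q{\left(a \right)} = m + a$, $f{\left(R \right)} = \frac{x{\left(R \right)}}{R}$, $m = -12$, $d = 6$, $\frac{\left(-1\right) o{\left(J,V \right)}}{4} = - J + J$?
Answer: $- \frac{1}{2724} \approx -0.00036711$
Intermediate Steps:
$o{\left(J,V \right)} = 0$ ($o{\left(J,V \right)} = - 4 \left(- J + J\right) = \left(-4\right) 0 = 0$)
$x{\left(T \right)} = 0$ ($x{\left(T \right)} = 6 \cdot 0 = 0$)
$f{\left(R \right)} = 0$ ($f{\left(R \right)} = \frac{0}{R} = 0$)
$Q{\left(a \right)} = -12 + a$
$\frac{1}{Q{\left(f{\left(2 \right)} \right)} 227} = \frac{1}{\left(-12 + 0\right) 227} = \frac{1}{\left(-12\right) 227} = \frac{1}{-2724} = - \frac{1}{2724}$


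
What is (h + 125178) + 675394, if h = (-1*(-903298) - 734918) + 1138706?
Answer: 2107658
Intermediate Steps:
h = 1307086 (h = (903298 - 734918) + 1138706 = 168380 + 1138706 = 1307086)
(h + 125178) + 675394 = (1307086 + 125178) + 675394 = 1432264 + 675394 = 2107658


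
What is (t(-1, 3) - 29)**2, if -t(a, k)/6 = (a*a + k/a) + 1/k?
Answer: 361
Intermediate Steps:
t(a, k) = -6*a**2 - 6/k - 6*k/a (t(a, k) = -6*((a*a + k/a) + 1/k) = -6*((a**2 + k/a) + 1/k) = -6*(a**2 + 1/k + k/a) = -6*a**2 - 6/k - 6*k/a)
(t(-1, 3) - 29)**2 = ((-6*(-1)**2 - 6/3 - 6*3/(-1)) - 29)**2 = ((-6*1 - 6*1/3 - 6*3*(-1)) - 29)**2 = ((-6 - 2 + 18) - 29)**2 = (10 - 29)**2 = (-19)**2 = 361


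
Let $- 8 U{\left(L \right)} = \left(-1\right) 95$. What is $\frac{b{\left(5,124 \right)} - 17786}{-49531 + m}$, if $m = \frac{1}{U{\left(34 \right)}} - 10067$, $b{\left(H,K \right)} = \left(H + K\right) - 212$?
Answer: $\frac{1697555}{5661802} \approx 0.29983$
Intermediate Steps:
$b{\left(H,K \right)} = -212 + H + K$
$U{\left(L \right)} = \frac{95}{8}$ ($U{\left(L \right)} = - \frac{\left(-1\right) 95}{8} = \left(- \frac{1}{8}\right) \left(-95\right) = \frac{95}{8}$)
$m = - \frac{956357}{95}$ ($m = \frac{1}{\frac{95}{8}} - 10067 = \frac{8}{95} - 10067 = - \frac{956357}{95} \approx -10067.0$)
$\frac{b{\left(5,124 \right)} - 17786}{-49531 + m} = \frac{\left(-212 + 5 + 124\right) - 17786}{-49531 - \frac{956357}{95}} = \frac{-83 - 17786}{- \frac{5661802}{95}} = \left(-17869\right) \left(- \frac{95}{5661802}\right) = \frac{1697555}{5661802}$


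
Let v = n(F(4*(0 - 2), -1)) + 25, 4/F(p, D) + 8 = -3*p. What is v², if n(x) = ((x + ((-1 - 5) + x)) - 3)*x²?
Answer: 613089/1024 ≈ 598.72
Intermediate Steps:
F(p, D) = 4/(-8 - 3*p)
n(x) = x²*(-9 + 2*x) (n(x) = ((x + (-6 + x)) - 3)*x² = ((-6 + 2*x) - 3)*x² = (-9 + 2*x)*x² = x²*(-9 + 2*x))
v = 783/32 (v = (-4/(8 + 3*(4*(0 - 2))))²*(-9 + 2*(-4/(8 + 3*(4*(0 - 2))))) + 25 = (-4/(8 + 3*(4*(-2))))²*(-9 + 2*(-4/(8 + 3*(4*(-2))))) + 25 = (-4/(8 + 3*(-8)))²*(-9 + 2*(-4/(8 + 3*(-8)))) + 25 = (-4/(8 - 24))²*(-9 + 2*(-4/(8 - 24))) + 25 = (-4/(-16))²*(-9 + 2*(-4/(-16))) + 25 = (-4*(-1/16))²*(-9 + 2*(-4*(-1/16))) + 25 = (¼)²*(-9 + 2*(¼)) + 25 = (-9 + ½)/16 + 25 = (1/16)*(-17/2) + 25 = -17/32 + 25 = 783/32 ≈ 24.469)
v² = (783/32)² = 613089/1024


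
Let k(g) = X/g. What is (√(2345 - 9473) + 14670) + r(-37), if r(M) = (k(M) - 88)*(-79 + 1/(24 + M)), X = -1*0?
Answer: 281174/13 + 18*I*√22 ≈ 21629.0 + 84.427*I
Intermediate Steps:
X = 0
k(g) = 0 (k(g) = 0/g = 0)
r(M) = 6952 - 88/(24 + M) (r(M) = (0 - 88)*(-79 + 1/(24 + M)) = -88*(-79 + 1/(24 + M)) = 6952 - 88/(24 + M))
(√(2345 - 9473) + 14670) + r(-37) = (√(2345 - 9473) + 14670) + 88*(1895 + 79*(-37))/(24 - 37) = (√(-7128) + 14670) + 88*(1895 - 2923)/(-13) = (18*I*√22 + 14670) + 88*(-1/13)*(-1028) = (14670 + 18*I*√22) + 90464/13 = 281174/13 + 18*I*√22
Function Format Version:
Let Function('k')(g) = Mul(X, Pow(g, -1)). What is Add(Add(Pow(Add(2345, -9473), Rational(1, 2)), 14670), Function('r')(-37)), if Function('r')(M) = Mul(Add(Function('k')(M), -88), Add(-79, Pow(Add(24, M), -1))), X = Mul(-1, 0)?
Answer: Add(Rational(281174, 13), Mul(18, I, Pow(22, Rational(1, 2)))) ≈ Add(21629., Mul(84.427, I))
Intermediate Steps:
X = 0
Function('k')(g) = 0 (Function('k')(g) = Mul(0, Pow(g, -1)) = 0)
Function('r')(M) = Add(6952, Mul(-88, Pow(Add(24, M), -1))) (Function('r')(M) = Mul(Add(0, -88), Add(-79, Pow(Add(24, M), -1))) = Mul(-88, Add(-79, Pow(Add(24, M), -1))) = Add(6952, Mul(-88, Pow(Add(24, M), -1))))
Add(Add(Pow(Add(2345, -9473), Rational(1, 2)), 14670), Function('r')(-37)) = Add(Add(Pow(Add(2345, -9473), Rational(1, 2)), 14670), Mul(88, Pow(Add(24, -37), -1), Add(1895, Mul(79, -37)))) = Add(Add(Pow(-7128, Rational(1, 2)), 14670), Mul(88, Pow(-13, -1), Add(1895, -2923))) = Add(Add(Mul(18, I, Pow(22, Rational(1, 2))), 14670), Mul(88, Rational(-1, 13), -1028)) = Add(Add(14670, Mul(18, I, Pow(22, Rational(1, 2)))), Rational(90464, 13)) = Add(Rational(281174, 13), Mul(18, I, Pow(22, Rational(1, 2))))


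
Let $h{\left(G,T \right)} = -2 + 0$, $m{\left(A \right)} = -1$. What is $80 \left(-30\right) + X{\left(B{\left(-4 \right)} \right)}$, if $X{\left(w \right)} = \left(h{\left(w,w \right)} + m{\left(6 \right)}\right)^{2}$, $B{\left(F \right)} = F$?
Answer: $-2391$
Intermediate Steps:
$h{\left(G,T \right)} = -2$
$X{\left(w \right)} = 9$ ($X{\left(w \right)} = \left(-2 - 1\right)^{2} = \left(-3\right)^{2} = 9$)
$80 \left(-30\right) + X{\left(B{\left(-4 \right)} \right)} = 80 \left(-30\right) + 9 = -2400 + 9 = -2391$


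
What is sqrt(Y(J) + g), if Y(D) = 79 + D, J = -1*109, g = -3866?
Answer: 2*I*sqrt(974) ≈ 62.418*I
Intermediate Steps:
J = -109
sqrt(Y(J) + g) = sqrt((79 - 109) - 3866) = sqrt(-30 - 3866) = sqrt(-3896) = 2*I*sqrt(974)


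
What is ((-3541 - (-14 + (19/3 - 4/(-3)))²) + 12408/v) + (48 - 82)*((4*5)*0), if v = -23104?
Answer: -93094199/25992 ≈ -3581.6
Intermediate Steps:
((-3541 - (-14 + (19/3 - 4/(-3)))²) + 12408/v) + (48 - 82)*((4*5)*0) = ((-3541 - (-14 + (19/3 - 4/(-3)))²) + 12408/(-23104)) + (48 - 82)*((4*5)*0) = ((-3541 - (-14 + (19*(⅓) - 4*(-⅓)))²) + 12408*(-1/23104)) - 680*0 = ((-3541 - (-14 + (19/3 + 4/3))²) - 1551/2888) - 34*0 = ((-3541 - (-14 + 23/3)²) - 1551/2888) + 0 = ((-3541 - (-19/3)²) - 1551/2888) + 0 = ((-3541 - 1*361/9) - 1551/2888) + 0 = ((-3541 - 361/9) - 1551/2888) + 0 = (-32230/9 - 1551/2888) + 0 = -93094199/25992 + 0 = -93094199/25992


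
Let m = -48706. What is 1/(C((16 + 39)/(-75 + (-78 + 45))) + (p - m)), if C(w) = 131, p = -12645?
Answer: 1/36192 ≈ 2.7630e-5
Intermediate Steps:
1/(C((16 + 39)/(-75 + (-78 + 45))) + (p - m)) = 1/(131 + (-12645 - 1*(-48706))) = 1/(131 + (-12645 + 48706)) = 1/(131 + 36061) = 1/36192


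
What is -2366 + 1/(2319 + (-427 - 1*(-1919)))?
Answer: -9016825/3811 ≈ -2366.0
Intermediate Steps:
-2366 + 1/(2319 + (-427 - 1*(-1919))) = -2366 + 1/(2319 + (-427 + 1919)) = -2366 + 1/(2319 + 1492) = -2366 + 1/3811 = -9016825/3811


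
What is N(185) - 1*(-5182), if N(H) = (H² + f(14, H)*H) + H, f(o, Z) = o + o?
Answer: 44772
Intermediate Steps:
f(o, Z) = 2*o
N(H) = H² + 29*H (N(H) = (H² + (2*14)*H) + H = (H² + 28*H) + H = H² + 29*H)
N(185) - 1*(-5182) = 185*(29 + 185) - 1*(-5182) = 185*214 + 5182 = 39590 + 5182 = 44772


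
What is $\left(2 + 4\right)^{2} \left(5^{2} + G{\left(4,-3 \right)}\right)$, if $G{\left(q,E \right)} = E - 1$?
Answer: $756$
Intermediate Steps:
$G{\left(q,E \right)} = -1 + E$
$\left(2 + 4\right)^{2} \left(5^{2} + G{\left(4,-3 \right)}\right) = \left(2 + 4\right)^{2} \left(5^{2} - 4\right) = 6^{2} \left(25 - 4\right) = 36 \cdot 21 = 756$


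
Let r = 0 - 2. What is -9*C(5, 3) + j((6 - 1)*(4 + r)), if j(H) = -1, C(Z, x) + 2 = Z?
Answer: -28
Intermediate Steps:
r = -2
C(Z, x) = -2 + Z
-9*C(5, 3) + j((6 - 1)*(4 + r)) = -9*(-2 + 5) - 1 = -9*3 - 1 = -27 - 1 = -28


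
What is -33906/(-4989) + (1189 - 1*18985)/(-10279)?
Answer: 145768006/17093977 ≈ 8.5275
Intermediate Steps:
-33906/(-4989) + (1189 - 1*18985)/(-10279) = -33906*(-1/4989) + (1189 - 18985)*(-1/10279) = 11302/1663 - 17796*(-1/10279) = 11302/1663 + 17796/10279 = 145768006/17093977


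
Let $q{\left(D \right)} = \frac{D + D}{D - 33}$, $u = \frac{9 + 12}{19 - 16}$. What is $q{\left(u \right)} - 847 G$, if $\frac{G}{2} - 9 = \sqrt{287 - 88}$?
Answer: $- \frac{198205}{13} - 1694 \sqrt{199} \approx -39143.0$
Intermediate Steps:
$u = 7$ ($u = \frac{21}{3} = 21 \cdot \frac{1}{3} = 7$)
$q{\left(D \right)} = \frac{2 D}{-33 + D}$
$G = 18 + 2 \sqrt{199}$ ($G = 18 + 2 \sqrt{287 - 88} = 18 + 2 \sqrt{199} \approx 46.214$)
$q{\left(u \right)} - 847 G = 2 \cdot 7 \frac{1}{-33 + 7} - 847 \left(18 + 2 \sqrt{199}\right) = 2 \cdot 7 \frac{1}{-26} - \left(15246 + 1694 \sqrt{199}\right) = 2 \cdot 7 \left(- \frac{1}{26}\right) - \left(15246 + 1694 \sqrt{199}\right) = - \frac{7}{13} - \left(15246 + 1694 \sqrt{199}\right) = - \frac{198205}{13} - 1694 \sqrt{199}$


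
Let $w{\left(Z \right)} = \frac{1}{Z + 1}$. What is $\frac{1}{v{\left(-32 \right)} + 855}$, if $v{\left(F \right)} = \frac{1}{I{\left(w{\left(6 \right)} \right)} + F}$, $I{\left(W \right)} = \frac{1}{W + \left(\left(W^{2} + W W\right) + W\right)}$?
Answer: $\frac{463}{395849} \approx 0.0011696$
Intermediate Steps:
$w{\left(Z \right)} = \frac{1}{1 + Z}$
$I{\left(W \right)} = \frac{1}{2 W + 2 W^{2}}$ ($I{\left(W \right)} = \frac{1}{W + \left(\left(W^{2} + W^{2}\right) + W\right)} = \frac{1}{W + \left(2 W^{2} + W\right)} = \frac{1}{W + \left(W + 2 W^{2}\right)} = \frac{1}{2 W + 2 W^{2}}$)
$v{\left(F \right)} = \frac{1}{\frac{49}{16} + F}$ ($v{\left(F \right)} = \frac{1}{\frac{1}{2 \frac{1}{1 + 6} \left(1 + \frac{1}{1 + 6}\right)} + F} = \frac{1}{\frac{1}{2 \cdot \frac{1}{7} \left(1 + \frac{1}{7}\right)} + F} = \frac{1}{\frac{\frac{1}{\frac{1}{7}}}{2 \left(1 + \frac{1}{7}\right)} + F} = \frac{1}{\frac{1}{2} \cdot 7 \frac{1}{\frac{8}{7}} + F} = \frac{1}{\frac{1}{2} \cdot 7 \cdot \frac{7}{8} + F} = \frac{1}{\frac{49}{16} + F}$)
$\frac{1}{v{\left(-32 \right)} + 855} = \frac{1}{\frac{16}{49 + 16 \left(-32\right)} + 855} = \frac{1}{\frac{16}{49 - 512} + 855} = \frac{1}{\frac{16}{-463} + 855} = \frac{1}{16 \left(- \frac{1}{463}\right) + 855} = \frac{1}{- \frac{16}{463} + 855} = \frac{1}{\frac{395849}{463}} = \frac{463}{395849}$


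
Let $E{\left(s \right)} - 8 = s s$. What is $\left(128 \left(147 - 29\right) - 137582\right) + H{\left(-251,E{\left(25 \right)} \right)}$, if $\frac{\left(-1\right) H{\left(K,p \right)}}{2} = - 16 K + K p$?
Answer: $187256$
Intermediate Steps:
$E{\left(s \right)} = 8 + s^{2}$ ($E{\left(s \right)} = 8 + s s = 8 + s^{2}$)
$H{\left(K,p \right)} = 32 K - 2 K p$ ($H{\left(K,p \right)} = - 2 \left(- 16 K + K p\right) = 32 K - 2 K p$)
$\left(128 \left(147 - 29\right) - 137582\right) + H{\left(-251,E{\left(25 \right)} \right)} = \left(128 \left(147 - 29\right) - 137582\right) + 2 \left(-251\right) \left(16 - \left(8 + 25^{2}\right)\right) = \left(128 \cdot 118 - 137582\right) + 2 \left(-251\right) \left(16 - \left(8 + 625\right)\right) = \left(15104 - 137582\right) + 2 \left(-251\right) \left(16 - 633\right) = -122478 + 2 \left(-251\right) \left(16 - 633\right) = -122478 + 2 \left(-251\right) \left(-617\right) = -122478 + 309734 = 187256$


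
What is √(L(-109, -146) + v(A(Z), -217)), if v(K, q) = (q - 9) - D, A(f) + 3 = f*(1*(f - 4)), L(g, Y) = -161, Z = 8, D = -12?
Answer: 5*I*√15 ≈ 19.365*I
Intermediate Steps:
A(f) = -3 + f*(-4 + f) (A(f) = -3 + f*(1*(f - 4)) = -3 + f*(1*(-4 + f)) = -3 + f*(-4 + f))
v(K, q) = 3 + q (v(K, q) = (q - 9) - 1*(-12) = (-9 + q) + 12 = 3 + q)
√(L(-109, -146) + v(A(Z), -217)) = √(-161 + (3 - 217)) = √(-161 - 214) = √(-375) = 5*I*√15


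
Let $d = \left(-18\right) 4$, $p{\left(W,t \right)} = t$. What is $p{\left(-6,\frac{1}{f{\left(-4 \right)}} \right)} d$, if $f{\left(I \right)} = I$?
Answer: $18$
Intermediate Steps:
$d = -72$
$p{\left(-6,\frac{1}{f{\left(-4 \right)}} \right)} d = \frac{1}{-4} \left(-72\right) = \left(- \frac{1}{4}\right) \left(-72\right) = 18$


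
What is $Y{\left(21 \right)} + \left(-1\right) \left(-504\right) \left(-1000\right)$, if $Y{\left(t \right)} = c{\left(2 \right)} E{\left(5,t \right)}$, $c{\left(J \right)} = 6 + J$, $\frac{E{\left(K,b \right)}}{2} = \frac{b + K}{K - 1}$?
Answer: $-503896$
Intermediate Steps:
$E{\left(K,b \right)} = \frac{2 \left(K + b\right)}{-1 + K}$ ($E{\left(K,b \right)} = 2 \frac{b + K}{K - 1} = 2 \frac{K + b}{-1 + K} = \frac{2 \left(K + b\right)}{-1 + K}$)
$Y{\left(t \right)} = 20 + 4 t$ ($Y{\left(t \right)} = \left(6 + 2\right) \frac{2 \left(5 + t\right)}{-1 + 5} = 8 \frac{2 \left(5 + t\right)}{4} = 8 \cdot 2 \cdot \frac{1}{4} \left(5 + t\right) = 8 \left(\frac{5}{2} + \frac{t}{2}\right) = 20 + 4 t$)
$Y{\left(21 \right)} + \left(-1\right) \left(-504\right) \left(-1000\right) = \left(20 + 4 \cdot 21\right) + \left(-1\right) \left(-504\right) \left(-1000\right) = \left(20 + 84\right) + 504 \left(-1000\right) = 104 - 504000 = -503896$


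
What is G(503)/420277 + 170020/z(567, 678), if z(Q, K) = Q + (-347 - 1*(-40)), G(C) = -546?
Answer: 274828283/420277 ≈ 653.92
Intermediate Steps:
z(Q, K) = -307 + Q (z(Q, K) = Q + (-347 + 40) = Q - 307 = -307 + Q)
G(503)/420277 + 170020/z(567, 678) = -546/420277 + 170020/(-307 + 567) = -546*1/420277 + 170020/260 = -42/32329 + 170020*(1/260) = -42/32329 + 8501/13 = 274828283/420277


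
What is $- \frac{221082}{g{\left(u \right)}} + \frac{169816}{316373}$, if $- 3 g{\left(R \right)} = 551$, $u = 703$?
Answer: $\frac{209926695374}{174321523} \approx 1204.3$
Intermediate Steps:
$g{\left(R \right)} = - \frac{551}{3}$ ($g{\left(R \right)} = \left(- \frac{1}{3}\right) 551 = - \frac{551}{3}$)
$- \frac{221082}{g{\left(u \right)}} + \frac{169816}{316373} = - \frac{221082}{- \frac{551}{3}} + \frac{169816}{316373} = \left(-221082\right) \left(- \frac{3}{551}\right) + 169816 \cdot \frac{1}{316373} = \frac{663246}{551} + \frac{169816}{316373} = \frac{209926695374}{174321523}$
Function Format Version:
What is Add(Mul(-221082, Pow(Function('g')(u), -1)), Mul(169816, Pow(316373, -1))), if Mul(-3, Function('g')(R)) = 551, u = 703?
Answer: Rational(209926695374, 174321523) ≈ 1204.3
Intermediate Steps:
Function('g')(R) = Rational(-551, 3) (Function('g')(R) = Mul(Rational(-1, 3), 551) = Rational(-551, 3))
Add(Mul(-221082, Pow(Function('g')(u), -1)), Mul(169816, Pow(316373, -1))) = Add(Mul(-221082, Pow(Rational(-551, 3), -1)), Mul(169816, Pow(316373, -1))) = Add(Mul(-221082, Rational(-3, 551)), Mul(169816, Rational(1, 316373))) = Add(Rational(663246, 551), Rational(169816, 316373)) = Rational(209926695374, 174321523)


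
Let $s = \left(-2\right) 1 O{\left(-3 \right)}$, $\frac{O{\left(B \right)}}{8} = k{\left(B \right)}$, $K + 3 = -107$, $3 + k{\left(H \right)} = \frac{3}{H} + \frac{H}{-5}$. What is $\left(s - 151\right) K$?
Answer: $10626$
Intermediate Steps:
$k{\left(H \right)} = -3 + \frac{3}{H} - \frac{H}{5}$ ($k{\left(H \right)} = -3 + \left(\frac{3}{H} + \frac{H}{-5}\right) = -3 + \left(\frac{3}{H} + H \left(- \frac{1}{5}\right)\right) = -3 - \left(- \frac{3}{H} + \frac{H}{5}\right) = -3 + \frac{3}{H} - \frac{H}{5}$)
$K = -110$ ($K = -3 - 107 = -110$)
$O{\left(B \right)} = -24 + \frac{24}{B} - \frac{8 B}{5}$ ($O{\left(B \right)} = 8 \left(-3 + \frac{3}{B} - \frac{B}{5}\right) = -24 + \frac{24}{B} - \frac{8 B}{5}$)
$s = \frac{272}{5}$ ($s = \left(-2\right) 1 \left(-24 + \frac{24}{-3} - - \frac{24}{5}\right) = - 2 \left(-24 + 24 \left(- \frac{1}{3}\right) + \frac{24}{5}\right) = - 2 \left(-24 - 8 + \frac{24}{5}\right) = \left(-2\right) \left(- \frac{136}{5}\right) = \frac{272}{5} \approx 54.4$)
$\left(s - 151\right) K = \left(\frac{272}{5} - 151\right) \left(-110\right) = \left(- \frac{483}{5}\right) \left(-110\right) = 10626$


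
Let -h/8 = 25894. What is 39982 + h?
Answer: -167170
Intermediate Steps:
h = -207152 (h = -8*25894 = -207152)
39982 + h = 39982 - 207152 = -167170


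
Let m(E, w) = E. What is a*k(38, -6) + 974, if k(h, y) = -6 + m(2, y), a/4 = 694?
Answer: -10130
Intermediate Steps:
a = 2776 (a = 4*694 = 2776)
k(h, y) = -4 (k(h, y) = -6 + 2 = -4)
a*k(38, -6) + 974 = 2776*(-4) + 974 = -11104 + 974 = -10130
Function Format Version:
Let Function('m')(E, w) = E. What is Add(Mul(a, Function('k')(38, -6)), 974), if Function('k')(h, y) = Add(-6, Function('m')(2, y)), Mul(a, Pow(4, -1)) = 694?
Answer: -10130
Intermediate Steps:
a = 2776 (a = Mul(4, 694) = 2776)
Function('k')(h, y) = -4 (Function('k')(h, y) = Add(-6, 2) = -4)
Add(Mul(a, Function('k')(38, -6)), 974) = Add(Mul(2776, -4), 974) = Add(-11104, 974) = -10130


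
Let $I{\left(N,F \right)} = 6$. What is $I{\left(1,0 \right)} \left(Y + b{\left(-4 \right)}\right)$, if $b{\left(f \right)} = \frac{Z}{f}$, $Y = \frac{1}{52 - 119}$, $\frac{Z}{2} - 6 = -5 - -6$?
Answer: $- \frac{1413}{67} \approx -21.09$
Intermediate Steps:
$Z = 14$ ($Z = 12 + 2 \left(-5 - -6\right) = 12 + 2 \left(-5 + 6\right) = 12 + 2 \cdot 1 = 12 + 2 = 14$)
$Y = - \frac{1}{67}$ ($Y = \frac{1}{-67} = - \frac{1}{67} \approx -0.014925$)
$b{\left(f \right)} = \frac{14}{f}$
$I{\left(1,0 \right)} \left(Y + b{\left(-4 \right)}\right) = 6 \left(- \frac{1}{67} + \frac{14}{-4}\right) = 6 \left(- \frac{1}{67} + 14 \left(- \frac{1}{4}\right)\right) = 6 \left(- \frac{1}{67} - \frac{7}{2}\right) = 6 \left(- \frac{471}{134}\right) = - \frac{1413}{67}$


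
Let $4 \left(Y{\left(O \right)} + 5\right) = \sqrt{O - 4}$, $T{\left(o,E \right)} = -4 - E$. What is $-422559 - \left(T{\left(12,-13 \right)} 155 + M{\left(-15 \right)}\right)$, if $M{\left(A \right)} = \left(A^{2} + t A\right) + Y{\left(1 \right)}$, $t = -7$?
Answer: $-424279 - \frac{i \sqrt{3}}{4} \approx -4.2428 \cdot 10^{5} - 0.43301 i$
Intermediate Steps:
$Y{\left(O \right)} = -5 + \frac{\sqrt{-4 + O}}{4}$ ($Y{\left(O \right)} = -5 + \frac{\sqrt{O - 4}}{4} = -5 + \frac{\sqrt{-4 + O}}{4}$)
$M{\left(A \right)} = -5 + A^{2} - 7 A + \frac{i \sqrt{3}}{4}$ ($M{\left(A \right)} = \left(A^{2} - 7 A\right) - \left(5 - \frac{\sqrt{-4 + 1}}{4}\right) = \left(A^{2} - 7 A\right) - \left(5 - \frac{\sqrt{-3}}{4}\right) = \left(A^{2} - 7 A\right) - \left(5 - \frac{i \sqrt{3}}{4}\right) = -5 + A^{2} - 7 A + \frac{i \sqrt{3}}{4}$)
$-422559 - \left(T{\left(12,-13 \right)} 155 + M{\left(-15 \right)}\right) = -422559 - \left(\left(-4 - -13\right) 155 + \left(-5 + \left(-15\right)^{2} - -105 + \frac{i \sqrt{3}}{4}\right)\right) = -422559 - \left(\left(-4 + 13\right) 155 + \left(-5 + 225 + 105 + \frac{i \sqrt{3}}{4}\right)\right) = -422559 - \left(9 \cdot 155 + \left(325 + \frac{i \sqrt{3}}{4}\right)\right) = -422559 - \left(1395 + \left(325 + \frac{i \sqrt{3}}{4}\right)\right) = -422559 - \left(1720 + \frac{i \sqrt{3}}{4}\right) = -424279 - \frac{i \sqrt{3}}{4}$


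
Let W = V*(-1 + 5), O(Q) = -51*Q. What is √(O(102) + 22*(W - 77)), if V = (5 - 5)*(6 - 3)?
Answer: 4*I*√431 ≈ 83.042*I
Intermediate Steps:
V = 0 (V = 0*3 = 0)
W = 0 (W = 0*(-1 + 5) = 0*4 = 0)
√(O(102) + 22*(W - 77)) = √(-51*102 + 22*(0 - 77)) = √(-5202 + 22*(-77)) = √(-5202 - 1694) = √(-6896) = 4*I*√431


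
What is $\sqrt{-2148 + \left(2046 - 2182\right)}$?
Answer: $2 i \sqrt{571} \approx 47.791 i$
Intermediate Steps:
$\sqrt{-2148 + \left(2046 - 2182\right)} = \sqrt{-2148 - 136} = \sqrt{-2284} = 2 i \sqrt{571}$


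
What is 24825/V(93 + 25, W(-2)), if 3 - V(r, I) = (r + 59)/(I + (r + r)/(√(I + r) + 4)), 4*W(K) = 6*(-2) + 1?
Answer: 2335100735/5623481 - 737415040*√461/5623481 ≈ -2400.3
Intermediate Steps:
W(K) = -11/4 (W(K) = (6*(-2) + 1)/4 = (-12 + 1)/4 = (¼)*(-11) = -11/4)
V(r, I) = 3 - (59 + r)/(I + 2*r/(4 + √(I + r))) (V(r, I) = 3 - (r + 59)/(I + (r + r)/(√(I + r) + 4)) = 3 - (59 + r)/(I + (2*r)/(4 + √(I + r))) = 3 - (59 + r)/(I + 2*r/(4 + √(I + r))))
24825/V(93 + 25, W(-2)) = 24825/(((-236 - 59*√(-11/4 + (93 + 25)) + 2*(93 + 25) + 12*(-11/4) - (93 + 25)*√(-11/4 + (93 + 25)) + 3*(-11/4)*√(-11/4 + (93 + 25)))/(2*(93 + 25) + 4*(-11/4) - 11*√(-11/4 + (93 + 25))/4))) = 24825/(((-236 - 59*√(-11/4 + 118) + 2*118 - 33 - 1*118*√(-11/4 + 118) + 3*(-11/4)*√(-11/4 + 118))/(2*118 - 11 - 11*√(-11/4 + 118)/4))) = 24825/(((-236 - 59*√461/2 + 236 - 33 - 1*118*√(461/4) + 3*(-11/4)*√(461/4))/(236 - 11 - 11*√461/8))) = 24825/(((-236 - 59*√461/2 + 236 - 33 - 1*118*√461/2 + 3*(-11/4)*(√461/2))/(236 - 11 - 11*√461/8))) = 24825/(((-236 - 59*√461/2 + 236 - 33 - 59*√461 - 33*√461/8)/(236 - 11 - 11*√461/8))) = 24825/(((-33 - 741*√461/8)/(225 - 11*√461/8))) = 24825*((225 - 11*√461/8)/(-33 - 741*√461/8)) = 24825*(225 - 11*√461/8)/(-33 - 741*√461/8)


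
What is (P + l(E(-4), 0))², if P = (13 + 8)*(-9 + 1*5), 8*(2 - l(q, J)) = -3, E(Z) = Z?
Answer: 426409/64 ≈ 6662.6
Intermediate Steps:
l(q, J) = 19/8 (l(q, J) = 2 - ⅛*(-3) = 2 + 3/8 = 19/8)
P = -84 (P = 21*(-9 + 5) = 21*(-4) = -84)
(P + l(E(-4), 0))² = (-84 + 19/8)² = (-653/8)² = 426409/64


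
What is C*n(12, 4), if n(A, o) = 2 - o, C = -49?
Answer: 98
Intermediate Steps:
C*n(12, 4) = -49*(2 - 1*4) = -49*(2 - 4) = -49*(-2) = 98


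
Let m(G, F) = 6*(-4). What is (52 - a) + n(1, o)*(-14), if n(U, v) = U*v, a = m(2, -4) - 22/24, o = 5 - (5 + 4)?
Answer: 1595/12 ≈ 132.92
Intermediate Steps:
m(G, F) = -24
o = -4 (o = 5 - 1*9 = 5 - 9 = -4)
a = -299/12 (a = -24 - 22/24 = -24 - 22*1/24 = -24 - 11/12 = -299/12 ≈ -24.917)
(52 - a) + n(1, o)*(-14) = (52 - 1*(-299/12)) + (1*(-4))*(-14) = (52 + 299/12) - 4*(-14) = 923/12 + 56 = 1595/12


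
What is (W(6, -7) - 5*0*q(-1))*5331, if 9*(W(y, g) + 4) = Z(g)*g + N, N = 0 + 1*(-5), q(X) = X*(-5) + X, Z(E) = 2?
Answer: -97735/3 ≈ -32578.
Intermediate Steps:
q(X) = -4*X (q(X) = -5*X + X = -4*X)
N = -5 (N = 0 - 5 = -5)
W(y, g) = -41/9 + 2*g/9 (W(y, g) = -4 + (2*g - 5)/9 = -4 + (-5 + 2*g)/9 = -4 + (-5/9 + 2*g/9) = -41/9 + 2*g/9)
(W(6, -7) - 5*0*q(-1))*5331 = ((-41/9 + (2/9)*(-7)) - 5*0*(-4*(-1)))*5331 = ((-41/9 - 14/9) - 0*4)*5331 = (-55/9 - 1*0)*5331 = (-55/9 + 0)*5331 = -55/9*5331 = -97735/3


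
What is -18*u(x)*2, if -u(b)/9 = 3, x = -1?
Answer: 972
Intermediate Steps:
u(b) = -27 (u(b) = -9*3 = -27)
-18*u(x)*2 = -18*(-27)*2 = 486*2 = 972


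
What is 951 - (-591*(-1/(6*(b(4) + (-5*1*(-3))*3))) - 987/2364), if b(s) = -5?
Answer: 14955531/15760 ≈ 948.96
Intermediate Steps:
951 - (-591*(-1/(6*(b(4) + (-5*1*(-3))*3))) - 987/2364) = 951 - (-591*(-1/(6*(-5 + (-5*1*(-3))*3))) - 987/2364) = 951 - (-591*(-1/(6*(-5 - 5*(-3)*3))) - 987*1/2364) = 951 - (-591*(-1/(6*(-5 + 15*3))) - 329/788) = 951 - (-591*(-1/(6*(-5 + 45))) - 329/788) = 951 - (-591/(40*(-6)) - 329/788) = 951 - (-591/(-240) - 329/788) = 951 - (-591*(-1/240) - 329/788) = 951 - (197/80 - 329/788) = 951 - 1*32229/15760 = 951 - 32229/15760 = 14955531/15760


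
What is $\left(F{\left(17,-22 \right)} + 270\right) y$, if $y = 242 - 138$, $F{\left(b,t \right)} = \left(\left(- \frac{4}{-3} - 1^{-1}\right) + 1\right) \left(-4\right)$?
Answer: $\frac{82576}{3} \approx 27525.0$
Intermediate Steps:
$F{\left(b,t \right)} = - \frac{16}{3}$ ($F{\left(b,t \right)} = \left(\left(\left(-4\right) \left(- \frac{1}{3}\right) - 1\right) + 1\right) \left(-4\right) = \left(\left(\frac{4}{3} - 1\right) + 1\right) \left(-4\right) = \left(\frac{1}{3} + 1\right) \left(-4\right) = \frac{4}{3} \left(-4\right) = - \frac{16}{3}$)
$y = 104$ ($y = 242 - 138 = 104$)
$\left(F{\left(17,-22 \right)} + 270\right) y = \left(- \frac{16}{3} + 270\right) 104 = \frac{794}{3} \cdot 104 = \frac{82576}{3}$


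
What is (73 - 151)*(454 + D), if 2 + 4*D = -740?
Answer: -20943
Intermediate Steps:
D = -371/2 (D = -½ + (¼)*(-740) = -½ - 185 = -371/2 ≈ -185.50)
(73 - 151)*(454 + D) = (73 - 151)*(454 - 371/2) = -78*537/2 = -20943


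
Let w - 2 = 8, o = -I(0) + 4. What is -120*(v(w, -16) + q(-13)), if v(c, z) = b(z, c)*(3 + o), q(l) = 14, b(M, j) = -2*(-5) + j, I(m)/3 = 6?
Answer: 24720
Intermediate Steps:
I(m) = 18 (I(m) = 3*6 = 18)
b(M, j) = 10 + j
o = -14 (o = -1*18 + 4 = -18 + 4 = -14)
w = 10 (w = 2 + 8 = 10)
v(c, z) = -110 - 11*c (v(c, z) = (10 + c)*(3 - 14) = (10 + c)*(-11) = -110 - 11*c)
-120*(v(w, -16) + q(-13)) = -120*((-110 - 11*10) + 14) = -120*((-110 - 110) + 14) = -120*(-220 + 14) = -120*(-206) = 24720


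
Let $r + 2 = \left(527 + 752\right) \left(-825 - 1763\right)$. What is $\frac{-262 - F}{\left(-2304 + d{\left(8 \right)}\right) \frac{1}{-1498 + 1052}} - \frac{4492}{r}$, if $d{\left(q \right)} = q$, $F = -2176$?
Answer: $\frac{353202256301}{949985498} \approx 371.8$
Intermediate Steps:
$r = -3310054$ ($r = -2 + \left(527 + 752\right) \left(-825 - 1763\right) = -2 + 1279 \left(-2588\right) = -2 - 3310052 = -3310054$)
$\frac{-262 - F}{\left(-2304 + d{\left(8 \right)}\right) \frac{1}{-1498 + 1052}} - \frac{4492}{r} = \frac{-262 - -2176}{\left(-2304 + 8\right) \frac{1}{-1498 + 1052}} - \frac{4492}{-3310054} = \frac{-262 + 2176}{\left(-2296\right) \frac{1}{-446}} - - \frac{2246}{1655027} = \frac{1914}{\left(-2296\right) \left(- \frac{1}{446}\right)} + \frac{2246}{1655027} = \frac{1914}{\frac{1148}{223}} + \frac{2246}{1655027} = 1914 \cdot \frac{223}{1148} + \frac{2246}{1655027} = \frac{213411}{574} + \frac{2246}{1655027} = \frac{353202256301}{949985498}$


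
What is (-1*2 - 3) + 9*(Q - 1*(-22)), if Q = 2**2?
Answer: 229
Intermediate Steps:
Q = 4
(-1*2 - 3) + 9*(Q - 1*(-22)) = (-1*2 - 3) + 9*(4 - 1*(-22)) = (-2 - 3) + 9*(4 + 22) = -5 + 9*26 = -5 + 234 = 229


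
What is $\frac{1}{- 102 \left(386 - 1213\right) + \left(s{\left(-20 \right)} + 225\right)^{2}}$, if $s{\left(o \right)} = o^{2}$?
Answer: $\frac{1}{474979} \approx 2.1054 \cdot 10^{-6}$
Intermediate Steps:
$\frac{1}{- 102 \left(386 - 1213\right) + \left(s{\left(-20 \right)} + 225\right)^{2}} = \frac{1}{- 102 \left(386 - 1213\right) + \left(\left(-20\right)^{2} + 225\right)^{2}} = \frac{1}{\left(-102\right) \left(-827\right) + \left(400 + 225\right)^{2}} = \frac{1}{84354 + 625^{2}} = \frac{1}{84354 + 390625} = \frac{1}{474979}$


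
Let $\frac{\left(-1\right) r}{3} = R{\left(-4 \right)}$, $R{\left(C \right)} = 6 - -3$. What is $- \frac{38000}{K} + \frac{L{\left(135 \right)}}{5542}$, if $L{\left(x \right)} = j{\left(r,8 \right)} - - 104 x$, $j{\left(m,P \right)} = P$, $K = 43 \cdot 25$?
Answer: $- \frac{3909888}{119153} \approx -32.814$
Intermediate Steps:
$R{\left(C \right)} = 9$ ($R{\left(C \right)} = 6 + 3 = 9$)
$K = 1075$
$r = -27$ ($r = \left(-3\right) 9 = -27$)
$L{\left(x \right)} = 8 + 104 x$ ($L{\left(x \right)} = 8 - - 104 x = 8 + 104 x$)
$- \frac{38000}{K} + \frac{L{\left(135 \right)}}{5542} = - \frac{38000}{1075} + \frac{8 + 104 \cdot 135}{5542} = \left(-38000\right) \frac{1}{1075} + \left(8 + 14040\right) \frac{1}{5542} = - \frac{1520}{43} + 14048 \cdot \frac{1}{5542} = - \frac{1520}{43} + \frac{7024}{2771} = - \frac{3909888}{119153}$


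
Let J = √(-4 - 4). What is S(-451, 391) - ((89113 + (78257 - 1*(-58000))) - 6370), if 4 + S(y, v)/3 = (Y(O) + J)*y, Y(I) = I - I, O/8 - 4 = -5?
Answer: -219012 - 2706*I*√2 ≈ -2.1901e+5 - 3826.9*I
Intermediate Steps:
O = -8 (O = 32 + 8*(-5) = 32 - 40 = -8)
Y(I) = 0
J = 2*I*√2 (J = √(-8) = 2*I*√2 ≈ 2.8284*I)
S(y, v) = -12 + 6*I*y*√2 (S(y, v) = -12 + 3*((0 + 2*I*√2)*y) = -12 + 3*((2*I*√2)*y) = -12 + 3*(2*I*y*√2) = -12 + 6*I*y*√2)
S(-451, 391) - ((89113 + (78257 - 1*(-58000))) - 6370) = (-12 + 6*I*(-451)*√2) - ((89113 + (78257 - 1*(-58000))) - 6370) = (-12 - 2706*I*√2) - ((89113 + (78257 + 58000)) - 6370) = (-12 - 2706*I*√2) - ((89113 + 136257) - 6370) = (-12 - 2706*I*√2) - (225370 - 6370) = (-12 - 2706*I*√2) - 1*219000 = (-12 - 2706*I*√2) - 219000 = -219012 - 2706*I*√2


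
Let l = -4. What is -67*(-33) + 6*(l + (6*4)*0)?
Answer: 2187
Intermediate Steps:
-67*(-33) + 6*(l + (6*4)*0) = -67*(-33) + 6*(-4 + (6*4)*0) = 2211 + 6*(-4 + 24*0) = 2211 + 6*(-4 + 0) = 2211 + 6*(-4) = 2211 - 24 = 2187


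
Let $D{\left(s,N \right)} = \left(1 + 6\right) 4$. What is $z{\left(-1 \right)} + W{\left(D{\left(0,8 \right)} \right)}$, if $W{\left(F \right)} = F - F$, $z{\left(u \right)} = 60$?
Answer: $60$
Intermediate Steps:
$D{\left(s,N \right)} = 28$ ($D{\left(s,N \right)} = 7 \cdot 4 = 28$)
$W{\left(F \right)} = 0$
$z{\left(-1 \right)} + W{\left(D{\left(0,8 \right)} \right)} = 60 + 0 = 60$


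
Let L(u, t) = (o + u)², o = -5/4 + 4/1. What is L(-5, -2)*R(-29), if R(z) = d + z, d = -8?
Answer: -2997/16 ≈ -187.31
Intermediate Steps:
R(z) = -8 + z
o = 11/4 (o = -5*¼ + 4*1 = -5/4 + 4 = 11/4 ≈ 2.7500)
L(u, t) = (11/4 + u)²
L(-5, -2)*R(-29) = ((11 + 4*(-5))²/16)*(-8 - 29) = ((11 - 20)²/16)*(-37) = ((1/16)*(-9)²)*(-37) = ((1/16)*81)*(-37) = (81/16)*(-37) = -2997/16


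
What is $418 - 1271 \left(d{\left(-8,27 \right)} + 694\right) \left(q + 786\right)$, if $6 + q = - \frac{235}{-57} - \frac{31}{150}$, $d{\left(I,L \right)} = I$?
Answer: $- \frac{973988594783}{1425} \approx -6.835 \cdot 10^{8}$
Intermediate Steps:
$q = - \frac{5939}{2850}$ ($q = -6 - \left(- \frac{235}{57} + \frac{31}{150}\right) = -6 - - \frac{11161}{2850} = -6 + \left(\frac{235}{57} - \frac{31}{150}\right) = -6 + \frac{11161}{2850} = - \frac{5939}{2850} \approx -2.0839$)
$418 - 1271 \left(d{\left(-8,27 \right)} + 694\right) \left(q + 786\right) = 418 - 1271 \left(-8 + 694\right) \left(- \frac{5939}{2850} + 786\right) = 418 - 1271 \cdot 686 \cdot \frac{2234161}{2850} = 418 - \frac{973989190433}{1425} = - \frac{973988594783}{1425}$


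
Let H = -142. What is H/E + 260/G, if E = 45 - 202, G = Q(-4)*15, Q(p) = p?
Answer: -1615/471 ≈ -3.4289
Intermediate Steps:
G = -60 (G = -4*15 = -60)
E = -157
H/E + 260/G = -142/(-157) + 260/(-60) = -142*(-1/157) + 260*(-1/60) = 142/157 - 13/3 = -1615/471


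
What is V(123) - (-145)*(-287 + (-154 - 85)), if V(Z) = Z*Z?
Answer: -61141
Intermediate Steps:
V(Z) = Z²
V(123) - (-145)*(-287 + (-154 - 85)) = 123² - (-145)*(-287 + (-154 - 85)) = 15129 - (-145)*(-287 - 239) = 15129 - (-145)*(-526) = 15129 - 1*76270 = 15129 - 76270 = -61141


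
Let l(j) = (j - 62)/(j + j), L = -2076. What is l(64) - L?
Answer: 132865/64 ≈ 2076.0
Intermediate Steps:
l(j) = (-62 + j)/(2*j) (l(j) = (-62 + j)/((2*j)) = (-62 + j)*(1/(2*j)) = (-62 + j)/(2*j))
l(64) - L = (1/2)*(-62 + 64)/64 - 1*(-2076) = (1/2)*(1/64)*2 + 2076 = 1/64 + 2076 = 132865/64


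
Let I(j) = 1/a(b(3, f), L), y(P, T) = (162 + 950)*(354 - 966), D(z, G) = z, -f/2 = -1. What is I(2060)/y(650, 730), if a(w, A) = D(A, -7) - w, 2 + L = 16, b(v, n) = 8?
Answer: -1/4083264 ≈ -2.4490e-7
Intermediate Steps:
f = 2 (f = -2*(-1) = 2)
y(P, T) = -680544 (y(P, T) = 1112*(-612) = -680544)
L = 14 (L = -2 + 16 = 14)
a(w, A) = A - w
I(j) = 1/6 (I(j) = 1/(14 - 1*8) = 1/(14 - 8) = 1/6)
I(2060)/y(650, 730) = (1/6)/(-680544) = (1/6)*(-1/680544) = -1/4083264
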